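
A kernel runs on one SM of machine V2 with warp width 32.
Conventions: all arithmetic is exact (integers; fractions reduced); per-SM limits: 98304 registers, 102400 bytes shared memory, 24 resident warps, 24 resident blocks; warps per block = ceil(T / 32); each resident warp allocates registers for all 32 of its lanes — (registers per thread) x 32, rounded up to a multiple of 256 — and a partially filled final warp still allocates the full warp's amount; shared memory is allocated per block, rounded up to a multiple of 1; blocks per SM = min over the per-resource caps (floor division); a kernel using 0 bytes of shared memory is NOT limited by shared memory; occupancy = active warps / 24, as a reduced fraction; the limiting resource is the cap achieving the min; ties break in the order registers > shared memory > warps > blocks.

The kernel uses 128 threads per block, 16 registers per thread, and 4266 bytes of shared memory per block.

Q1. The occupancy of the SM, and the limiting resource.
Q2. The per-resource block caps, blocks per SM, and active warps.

Answer: occupancy 1, limited by warps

registers: 48 blocks
shared memory: 24 blocks
warps: 6 blocks
blocks: 24 blocks

Answer: 6 blocks, 24 active warps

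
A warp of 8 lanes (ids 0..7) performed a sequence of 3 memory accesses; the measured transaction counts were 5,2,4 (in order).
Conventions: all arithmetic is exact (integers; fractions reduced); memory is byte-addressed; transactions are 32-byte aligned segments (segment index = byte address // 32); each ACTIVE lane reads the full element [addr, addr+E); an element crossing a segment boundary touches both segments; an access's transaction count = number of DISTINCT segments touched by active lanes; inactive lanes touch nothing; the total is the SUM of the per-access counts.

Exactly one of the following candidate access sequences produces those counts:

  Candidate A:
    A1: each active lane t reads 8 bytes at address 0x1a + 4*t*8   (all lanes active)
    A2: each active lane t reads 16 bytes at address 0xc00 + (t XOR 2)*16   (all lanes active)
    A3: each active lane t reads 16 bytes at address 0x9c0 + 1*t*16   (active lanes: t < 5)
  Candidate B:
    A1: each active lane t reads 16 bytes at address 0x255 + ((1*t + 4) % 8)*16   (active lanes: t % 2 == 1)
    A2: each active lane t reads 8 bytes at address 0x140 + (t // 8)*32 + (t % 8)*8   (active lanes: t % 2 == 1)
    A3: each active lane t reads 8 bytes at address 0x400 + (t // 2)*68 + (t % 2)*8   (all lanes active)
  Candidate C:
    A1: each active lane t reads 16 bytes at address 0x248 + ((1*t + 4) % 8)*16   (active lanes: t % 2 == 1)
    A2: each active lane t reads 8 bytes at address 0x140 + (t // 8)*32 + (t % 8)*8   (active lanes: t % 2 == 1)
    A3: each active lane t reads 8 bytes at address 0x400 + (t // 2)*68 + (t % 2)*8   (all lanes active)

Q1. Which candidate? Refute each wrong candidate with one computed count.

A: A1 gives 9 transactions, not 5
B: A1 gives 4 transactions, not 5
C: all counts match (5,2,4)

Answer: C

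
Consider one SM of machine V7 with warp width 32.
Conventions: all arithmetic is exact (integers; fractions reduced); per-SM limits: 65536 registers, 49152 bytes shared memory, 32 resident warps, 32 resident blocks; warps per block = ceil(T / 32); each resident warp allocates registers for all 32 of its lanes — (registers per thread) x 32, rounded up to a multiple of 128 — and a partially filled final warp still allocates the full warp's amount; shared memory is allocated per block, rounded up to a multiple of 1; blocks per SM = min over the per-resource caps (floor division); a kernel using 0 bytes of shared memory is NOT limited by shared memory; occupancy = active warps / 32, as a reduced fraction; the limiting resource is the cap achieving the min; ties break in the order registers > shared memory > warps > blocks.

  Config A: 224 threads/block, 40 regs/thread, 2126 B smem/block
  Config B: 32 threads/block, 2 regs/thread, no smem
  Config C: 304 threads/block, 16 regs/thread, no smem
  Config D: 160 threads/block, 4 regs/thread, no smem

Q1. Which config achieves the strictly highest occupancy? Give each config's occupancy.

occupancies: A 7/8, B 1, C 15/16, D 15/16

Answer: B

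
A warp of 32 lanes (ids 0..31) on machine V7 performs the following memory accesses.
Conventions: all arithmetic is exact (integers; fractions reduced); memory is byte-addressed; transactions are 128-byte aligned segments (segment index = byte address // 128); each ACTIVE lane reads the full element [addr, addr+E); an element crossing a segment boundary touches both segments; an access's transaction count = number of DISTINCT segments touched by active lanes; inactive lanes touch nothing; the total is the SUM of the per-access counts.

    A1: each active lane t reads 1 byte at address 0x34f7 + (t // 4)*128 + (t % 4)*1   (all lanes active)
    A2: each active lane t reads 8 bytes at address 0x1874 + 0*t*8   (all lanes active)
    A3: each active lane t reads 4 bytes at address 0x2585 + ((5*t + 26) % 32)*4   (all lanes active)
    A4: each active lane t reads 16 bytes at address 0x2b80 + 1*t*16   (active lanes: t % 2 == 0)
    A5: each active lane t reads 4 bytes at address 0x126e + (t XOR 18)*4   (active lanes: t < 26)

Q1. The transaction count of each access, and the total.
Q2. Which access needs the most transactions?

A1: 8 transactions
A2: 1 transaction
A3: 2 transactions
A4: 4 transactions
A5: 2 transactions

Answer: 8,1,2,4,2; total 17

Answer: A1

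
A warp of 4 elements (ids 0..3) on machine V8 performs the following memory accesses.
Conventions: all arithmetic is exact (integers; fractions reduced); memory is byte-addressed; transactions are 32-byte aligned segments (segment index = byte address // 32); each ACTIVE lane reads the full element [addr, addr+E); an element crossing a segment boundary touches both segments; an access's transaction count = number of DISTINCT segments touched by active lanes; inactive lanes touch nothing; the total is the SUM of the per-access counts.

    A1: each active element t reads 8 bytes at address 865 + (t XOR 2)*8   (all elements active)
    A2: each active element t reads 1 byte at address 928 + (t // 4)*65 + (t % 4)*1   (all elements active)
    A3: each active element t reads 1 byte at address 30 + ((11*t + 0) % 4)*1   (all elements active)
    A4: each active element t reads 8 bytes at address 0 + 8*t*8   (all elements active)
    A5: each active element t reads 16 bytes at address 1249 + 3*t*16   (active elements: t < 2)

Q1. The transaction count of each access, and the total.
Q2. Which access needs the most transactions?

A1: 2 transactions
A2: 1 transaction
A3: 2 transactions
A4: 4 transactions
A5: 3 transactions

Answer: 2,1,2,4,3; total 12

Answer: A4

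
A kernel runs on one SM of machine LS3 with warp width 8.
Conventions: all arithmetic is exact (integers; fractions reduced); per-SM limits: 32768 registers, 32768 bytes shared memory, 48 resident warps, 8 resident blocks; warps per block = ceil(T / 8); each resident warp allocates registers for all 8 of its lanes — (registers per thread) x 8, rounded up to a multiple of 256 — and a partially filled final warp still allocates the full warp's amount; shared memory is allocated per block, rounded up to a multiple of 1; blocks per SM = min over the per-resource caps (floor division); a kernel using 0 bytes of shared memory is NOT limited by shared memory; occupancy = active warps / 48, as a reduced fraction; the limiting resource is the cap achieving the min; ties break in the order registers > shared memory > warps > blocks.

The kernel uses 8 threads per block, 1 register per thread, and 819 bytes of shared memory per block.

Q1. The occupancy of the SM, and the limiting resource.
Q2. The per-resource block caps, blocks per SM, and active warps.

Answer: occupancy 1/6, limited by blocks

registers: 128 blocks
shared memory: 40 blocks
warps: 48 blocks
blocks: 8 blocks

Answer: 8 blocks, 8 active warps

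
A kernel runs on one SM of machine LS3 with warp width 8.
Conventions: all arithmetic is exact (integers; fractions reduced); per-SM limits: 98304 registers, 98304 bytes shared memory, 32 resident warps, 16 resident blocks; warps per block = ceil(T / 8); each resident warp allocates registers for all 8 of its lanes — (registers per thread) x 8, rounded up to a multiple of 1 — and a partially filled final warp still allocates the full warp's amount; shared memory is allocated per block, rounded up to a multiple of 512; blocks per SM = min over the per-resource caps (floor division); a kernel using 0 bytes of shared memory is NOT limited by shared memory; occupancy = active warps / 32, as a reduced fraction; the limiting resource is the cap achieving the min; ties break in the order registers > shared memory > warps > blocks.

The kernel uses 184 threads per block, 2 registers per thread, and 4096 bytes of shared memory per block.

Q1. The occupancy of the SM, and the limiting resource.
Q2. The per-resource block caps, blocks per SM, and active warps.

Answer: occupancy 23/32, limited by warps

registers: 267 blocks
shared memory: 24 blocks
warps: 1 block
blocks: 16 blocks

Answer: 1 block, 23 active warps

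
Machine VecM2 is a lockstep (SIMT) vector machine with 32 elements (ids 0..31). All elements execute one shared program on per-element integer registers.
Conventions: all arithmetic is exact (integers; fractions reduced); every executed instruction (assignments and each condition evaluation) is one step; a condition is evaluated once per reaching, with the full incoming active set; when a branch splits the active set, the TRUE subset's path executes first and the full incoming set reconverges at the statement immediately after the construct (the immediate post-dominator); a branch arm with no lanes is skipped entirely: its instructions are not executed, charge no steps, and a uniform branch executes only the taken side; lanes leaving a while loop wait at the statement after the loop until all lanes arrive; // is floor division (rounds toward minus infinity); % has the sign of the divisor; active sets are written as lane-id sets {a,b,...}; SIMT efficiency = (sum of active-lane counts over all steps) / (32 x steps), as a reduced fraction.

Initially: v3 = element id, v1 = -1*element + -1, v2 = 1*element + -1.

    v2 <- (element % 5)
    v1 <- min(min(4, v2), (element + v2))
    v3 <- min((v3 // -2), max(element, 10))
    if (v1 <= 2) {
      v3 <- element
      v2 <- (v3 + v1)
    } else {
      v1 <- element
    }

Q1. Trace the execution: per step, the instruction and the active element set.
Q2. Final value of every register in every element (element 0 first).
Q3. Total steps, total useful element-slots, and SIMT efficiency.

step 0: v2 <- (element % 5)          {0,1,2,3,4,5,6,7,8,9,10,11,12,13,14,15,16,17,18,19,20,21,22,23,24,25,26,27,28,29,30,31}
step 1: v1 <- min(min(4, v2), (element + v2)) {0,1,2,3,4,5,6,7,8,9,10,11,12,13,14,15,16,17,18,19,20,21,22,23,24,25,26,27,28,29,30,31}
step 2: v3 <- min((v3 // -2), max(element, 10)) {0,1,2,3,4,5,6,7,8,9,10,11,12,13,14,15,16,17,18,19,20,21,22,23,24,25,26,27,28,29,30,31}
step 3: eval (v1 <= 2)               {0,1,2,3,4,5,6,7,8,9,10,11,12,13,14,15,16,17,18,19,20,21,22,23,24,25,26,27,28,29,30,31}
step 4: v3 <- element                {0,1,2,5,6,7,10,11,12,15,16,17,20,21,22,25,26,27,30,31}
step 5: v2 <- (v3 + v1)              {0,1,2,5,6,7,10,11,12,15,16,17,20,21,22,25,26,27,30,31}
step 6: v1 <- element                {3,4,8,9,13,14,18,19,23,24,28,29}

Answer: 7 steps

v3: 0,1,2,-2,-2,5,6,7,-4,-5,10,11,12,-7,-7,15,16,17,-9,-10,20,21,22,-12,-12,25,26,27,-14,-15,30,31
v1: 0,1,2,3,4,0,1,2,8,9,0,1,2,13,14,0,1,2,18,19,0,1,2,23,24,0,1,2,28,29,0,1
v2: 0,2,4,3,4,5,7,9,3,4,10,12,14,3,4,15,17,19,3,4,20,22,24,3,4,25,27,29,3,4,30,32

steps = 7; useful = 180; efficiency = 180/224 = 45/56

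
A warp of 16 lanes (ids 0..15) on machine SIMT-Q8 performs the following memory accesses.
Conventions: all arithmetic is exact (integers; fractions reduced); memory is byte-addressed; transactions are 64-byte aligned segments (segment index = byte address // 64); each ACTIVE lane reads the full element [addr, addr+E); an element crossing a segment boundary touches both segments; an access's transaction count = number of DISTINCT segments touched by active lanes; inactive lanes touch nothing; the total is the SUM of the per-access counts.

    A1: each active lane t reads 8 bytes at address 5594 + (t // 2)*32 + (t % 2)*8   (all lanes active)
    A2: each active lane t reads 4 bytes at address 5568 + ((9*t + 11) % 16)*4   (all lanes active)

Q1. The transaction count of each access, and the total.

A1: 5 transactions
A2: 1 transaction

Answer: 5,1; total 6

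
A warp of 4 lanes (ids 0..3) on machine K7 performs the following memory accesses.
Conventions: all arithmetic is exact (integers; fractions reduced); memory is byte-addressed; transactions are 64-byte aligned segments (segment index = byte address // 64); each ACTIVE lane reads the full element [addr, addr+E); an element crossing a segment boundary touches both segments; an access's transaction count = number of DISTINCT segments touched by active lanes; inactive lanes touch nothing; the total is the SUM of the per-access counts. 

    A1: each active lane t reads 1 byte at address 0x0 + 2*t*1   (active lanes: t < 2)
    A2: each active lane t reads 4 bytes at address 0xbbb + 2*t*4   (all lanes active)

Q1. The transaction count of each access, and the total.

A1: 1 transaction
A2: 2 transactions

Answer: 1,2; total 3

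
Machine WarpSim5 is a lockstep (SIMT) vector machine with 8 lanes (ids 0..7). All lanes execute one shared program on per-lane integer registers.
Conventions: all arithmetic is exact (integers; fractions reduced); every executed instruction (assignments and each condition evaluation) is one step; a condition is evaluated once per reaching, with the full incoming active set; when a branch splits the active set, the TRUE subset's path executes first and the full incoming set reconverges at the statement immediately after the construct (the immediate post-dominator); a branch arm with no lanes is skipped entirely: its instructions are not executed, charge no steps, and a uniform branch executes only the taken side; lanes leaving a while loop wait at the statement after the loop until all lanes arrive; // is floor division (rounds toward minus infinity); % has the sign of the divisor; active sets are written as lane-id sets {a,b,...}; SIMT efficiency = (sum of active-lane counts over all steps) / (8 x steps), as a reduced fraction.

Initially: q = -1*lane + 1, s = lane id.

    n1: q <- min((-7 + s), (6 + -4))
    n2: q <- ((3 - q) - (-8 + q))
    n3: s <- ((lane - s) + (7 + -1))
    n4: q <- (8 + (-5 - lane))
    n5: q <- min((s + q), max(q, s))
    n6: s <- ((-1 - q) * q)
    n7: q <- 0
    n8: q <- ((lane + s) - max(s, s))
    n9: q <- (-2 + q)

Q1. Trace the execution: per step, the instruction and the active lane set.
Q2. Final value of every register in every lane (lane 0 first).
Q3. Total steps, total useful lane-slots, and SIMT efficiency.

step 0: q <- min((-7 + s), (6 + -4)) {0,1,2,3,4,5,6,7}
step 1: q <- ((3 - q) - (-8 + q))    {0,1,2,3,4,5,6,7}
step 2: s <- ((lane - s) + (7 + -1)) {0,1,2,3,4,5,6,7}
step 3: q <- (8 + (-5 - lane))       {0,1,2,3,4,5,6,7}
step 4: q <- min((s + q), max(q, s)) {0,1,2,3,4,5,6,7}
step 5: s <- ((-1 - q) * q)          {0,1,2,3,4,5,6,7}
step 6: q <- 0                       {0,1,2,3,4,5,6,7}
step 7: q <- ((lane + s) - max(s, s)) {0,1,2,3,4,5,6,7}
step 8: q <- (-2 + q)                {0,1,2,3,4,5,6,7}

Answer: 9 steps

q: -2,-1,0,1,2,3,4,5
s: -42,-42,-42,-42,-30,-20,-12,-6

steps = 9; useful = 72; efficiency = 72/72 = 1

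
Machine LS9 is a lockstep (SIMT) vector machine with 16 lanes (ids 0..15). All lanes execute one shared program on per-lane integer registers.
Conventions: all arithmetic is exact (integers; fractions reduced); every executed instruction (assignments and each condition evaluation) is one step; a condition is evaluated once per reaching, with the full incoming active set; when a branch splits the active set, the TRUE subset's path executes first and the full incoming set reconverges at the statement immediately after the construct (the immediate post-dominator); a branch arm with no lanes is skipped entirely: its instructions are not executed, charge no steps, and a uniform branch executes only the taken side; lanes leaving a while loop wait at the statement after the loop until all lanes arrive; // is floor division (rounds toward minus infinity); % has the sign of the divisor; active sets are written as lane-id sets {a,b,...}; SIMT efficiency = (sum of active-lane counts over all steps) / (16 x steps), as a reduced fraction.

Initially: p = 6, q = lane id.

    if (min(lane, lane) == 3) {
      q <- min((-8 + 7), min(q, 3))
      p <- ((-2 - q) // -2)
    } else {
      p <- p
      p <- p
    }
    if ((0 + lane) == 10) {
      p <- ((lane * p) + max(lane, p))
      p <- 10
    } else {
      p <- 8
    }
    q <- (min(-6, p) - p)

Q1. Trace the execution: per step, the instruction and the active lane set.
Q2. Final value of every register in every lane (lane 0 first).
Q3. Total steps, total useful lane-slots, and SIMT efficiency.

step 0: eval (min(lane, lane) == 3)  {0,1,2,3,4,5,6,7,8,9,10,11,12,13,14,15}
step 1: q <- min((-8 + 7), min(q, 3)) {3}
step 2: p <- ((-2 - q) // -2)        {3}
step 3: p <- p                       {0,1,2,4,5,6,7,8,9,10,11,12,13,14,15}
step 4: p <- p                       {0,1,2,4,5,6,7,8,9,10,11,12,13,14,15}
step 5: eval ((0 + lane) == 10)      {0,1,2,3,4,5,6,7,8,9,10,11,12,13,14,15}
step 6: p <- ((lane * p) + max(lane, p)) {10}
step 7: p <- 10                      {10}
step 8: p <- 8                       {0,1,2,3,4,5,6,7,8,9,11,12,13,14,15}
step 9: q <- (min(-6, p) - p)        {0,1,2,3,4,5,6,7,8,9,10,11,12,13,14,15}

Answer: 10 steps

p: 8,8,8,8,8,8,8,8,8,8,10,8,8,8,8,8
q: -14,-14,-14,-14,-14,-14,-14,-14,-14,-14,-16,-14,-14,-14,-14,-14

steps = 10; useful = 97; efficiency = 97/160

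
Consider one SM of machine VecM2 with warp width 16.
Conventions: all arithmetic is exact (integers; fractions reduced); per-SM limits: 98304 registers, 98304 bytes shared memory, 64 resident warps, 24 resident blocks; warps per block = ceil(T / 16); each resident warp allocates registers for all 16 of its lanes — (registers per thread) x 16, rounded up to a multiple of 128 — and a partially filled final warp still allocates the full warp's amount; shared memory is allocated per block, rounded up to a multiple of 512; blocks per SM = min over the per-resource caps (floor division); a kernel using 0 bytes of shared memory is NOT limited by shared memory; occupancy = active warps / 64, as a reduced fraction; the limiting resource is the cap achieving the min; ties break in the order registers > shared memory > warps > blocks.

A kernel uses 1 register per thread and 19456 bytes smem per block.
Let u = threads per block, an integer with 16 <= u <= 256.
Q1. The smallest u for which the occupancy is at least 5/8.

Answer: u = 113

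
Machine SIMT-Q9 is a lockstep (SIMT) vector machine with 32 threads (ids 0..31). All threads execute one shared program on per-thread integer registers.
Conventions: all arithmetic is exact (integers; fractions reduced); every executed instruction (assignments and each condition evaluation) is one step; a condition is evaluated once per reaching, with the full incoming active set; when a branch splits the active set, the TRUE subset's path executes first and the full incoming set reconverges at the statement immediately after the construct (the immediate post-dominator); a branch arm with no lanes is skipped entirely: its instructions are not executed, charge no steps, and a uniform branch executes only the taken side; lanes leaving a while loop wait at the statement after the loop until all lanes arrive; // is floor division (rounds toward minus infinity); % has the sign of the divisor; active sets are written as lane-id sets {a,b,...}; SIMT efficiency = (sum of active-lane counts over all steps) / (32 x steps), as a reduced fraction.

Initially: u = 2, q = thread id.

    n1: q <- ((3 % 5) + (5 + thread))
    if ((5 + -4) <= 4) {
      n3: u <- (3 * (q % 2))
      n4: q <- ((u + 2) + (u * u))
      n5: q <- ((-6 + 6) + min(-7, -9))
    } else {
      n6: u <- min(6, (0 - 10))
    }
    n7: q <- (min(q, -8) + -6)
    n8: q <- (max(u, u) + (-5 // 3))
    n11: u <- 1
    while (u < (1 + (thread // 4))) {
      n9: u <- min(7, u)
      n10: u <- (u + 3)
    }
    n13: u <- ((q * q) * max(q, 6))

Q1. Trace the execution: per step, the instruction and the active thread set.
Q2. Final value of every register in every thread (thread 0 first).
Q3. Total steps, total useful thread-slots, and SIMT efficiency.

step 0: q <- ((3 % 5) + (5 + thread)) {0,1,2,3,4,5,6,7,8,9,10,11,12,13,14,15,16,17,18,19,20,21,22,23,24,25,26,27,28,29,30,31}
step 1: eval ((5 + -4) <= 4)         {0,1,2,3,4,5,6,7,8,9,10,11,12,13,14,15,16,17,18,19,20,21,22,23,24,25,26,27,28,29,30,31}
step 2: u <- (3 * (q % 2))           {0,1,2,3,4,5,6,7,8,9,10,11,12,13,14,15,16,17,18,19,20,21,22,23,24,25,26,27,28,29,30,31}
step 3: q <- ((u + 2) + (u * u))     {0,1,2,3,4,5,6,7,8,9,10,11,12,13,14,15,16,17,18,19,20,21,22,23,24,25,26,27,28,29,30,31}
step 4: q <- ((-6 + 6) + min(-7, -9)) {0,1,2,3,4,5,6,7,8,9,10,11,12,13,14,15,16,17,18,19,20,21,22,23,24,25,26,27,28,29,30,31}
step 5: q <- (min(q, -8) + -6)       {0,1,2,3,4,5,6,7,8,9,10,11,12,13,14,15,16,17,18,19,20,21,22,23,24,25,26,27,28,29,30,31}
step 6: q <- (max(u, u) + (-5 // 3)) {0,1,2,3,4,5,6,7,8,9,10,11,12,13,14,15,16,17,18,19,20,21,22,23,24,25,26,27,28,29,30,31}
step 7: u <- 1                       {0,1,2,3,4,5,6,7,8,9,10,11,12,13,14,15,16,17,18,19,20,21,22,23,24,25,26,27,28,29,30,31}
step 8: eval (u < (1 + (thread // 4))) {0,1,2,3,4,5,6,7,8,9,10,11,12,13,14,15,16,17,18,19,20,21,22,23,24,25,26,27,28,29,30,31}
step 9: u <- min(7, u)               {4,5,6,7,8,9,10,11,12,13,14,15,16,17,18,19,20,21,22,23,24,25,26,27,28,29,30,31}
step 10: u <- (u + 3)                 {4,5,6,7,8,9,10,11,12,13,14,15,16,17,18,19,20,21,22,23,24,25,26,27,28,29,30,31}
step 11: eval (u < (1 + (thread // 4))) {4,5,6,7,8,9,10,11,12,13,14,15,16,17,18,19,20,21,22,23,24,25,26,27,28,29,30,31}
step 12: u <- min(7, u)               {16,17,18,19,20,21,22,23,24,25,26,27,28,29,30,31}
step 13: u <- (u + 3)                 {16,17,18,19,20,21,22,23,24,25,26,27,28,29,30,31}
step 14: eval (u < (1 + (thread // 4))) {16,17,18,19,20,21,22,23,24,25,26,27,28,29,30,31}
step 15: u <- min(7, u)               {28,29,30,31}
step 16: u <- (u + 3)                 {28,29,30,31}
step 17: eval (u < (1 + (thread // 4))) {28,29,30,31}
step 18: u <- ((q * q) * max(q, 6))   {0,1,2,3,4,5,6,7,8,9,10,11,12,13,14,15,16,17,18,19,20,21,22,23,24,25,26,27,28,29,30,31}

Answer: 19 steps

u: 24,6,24,6,24,6,24,6,24,6,24,6,24,6,24,6,24,6,24,6,24,6,24,6,24,6,24,6,24,6,24,6
q: -2,1,-2,1,-2,1,-2,1,-2,1,-2,1,-2,1,-2,1,-2,1,-2,1,-2,1,-2,1,-2,1,-2,1,-2,1,-2,1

steps = 19; useful = 464; efficiency = 464/608 = 29/38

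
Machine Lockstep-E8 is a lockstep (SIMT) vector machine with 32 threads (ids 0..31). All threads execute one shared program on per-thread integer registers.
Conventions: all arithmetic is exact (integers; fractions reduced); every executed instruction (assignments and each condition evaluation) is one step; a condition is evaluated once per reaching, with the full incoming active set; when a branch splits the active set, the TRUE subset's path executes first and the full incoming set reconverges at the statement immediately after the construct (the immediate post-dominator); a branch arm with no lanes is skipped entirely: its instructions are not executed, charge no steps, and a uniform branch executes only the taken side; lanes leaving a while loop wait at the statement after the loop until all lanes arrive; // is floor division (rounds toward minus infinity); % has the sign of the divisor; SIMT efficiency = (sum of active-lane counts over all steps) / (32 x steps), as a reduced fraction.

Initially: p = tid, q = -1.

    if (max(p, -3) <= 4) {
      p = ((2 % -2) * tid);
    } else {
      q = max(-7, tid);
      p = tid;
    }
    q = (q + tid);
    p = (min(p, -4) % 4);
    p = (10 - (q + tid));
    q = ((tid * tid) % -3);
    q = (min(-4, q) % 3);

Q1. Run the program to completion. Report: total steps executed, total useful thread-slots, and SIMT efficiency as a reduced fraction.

Answer: 9 steps, 251 useful, 251/288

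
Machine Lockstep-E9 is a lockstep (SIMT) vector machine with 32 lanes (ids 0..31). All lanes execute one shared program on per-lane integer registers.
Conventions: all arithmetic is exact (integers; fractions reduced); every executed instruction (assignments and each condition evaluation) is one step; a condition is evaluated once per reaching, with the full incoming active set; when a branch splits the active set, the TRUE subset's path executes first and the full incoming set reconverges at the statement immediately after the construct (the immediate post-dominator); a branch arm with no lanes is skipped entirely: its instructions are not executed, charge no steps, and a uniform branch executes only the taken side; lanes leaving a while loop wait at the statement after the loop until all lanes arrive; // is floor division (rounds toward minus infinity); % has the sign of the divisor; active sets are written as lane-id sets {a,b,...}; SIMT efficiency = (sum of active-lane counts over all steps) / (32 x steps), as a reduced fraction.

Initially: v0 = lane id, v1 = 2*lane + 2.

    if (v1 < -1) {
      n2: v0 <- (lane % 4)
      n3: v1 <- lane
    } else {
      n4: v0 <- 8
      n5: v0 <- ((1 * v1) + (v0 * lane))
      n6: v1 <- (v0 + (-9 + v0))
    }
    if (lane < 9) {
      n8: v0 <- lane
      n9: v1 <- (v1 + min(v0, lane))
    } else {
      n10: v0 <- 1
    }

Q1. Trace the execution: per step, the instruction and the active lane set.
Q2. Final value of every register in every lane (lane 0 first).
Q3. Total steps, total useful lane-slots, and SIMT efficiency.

step 0: eval (v1 < -1)               {0,1,2,3,4,5,6,7,8,9,10,11,12,13,14,15,16,17,18,19,20,21,22,23,24,25,26,27,28,29,30,31}
step 1: v0 <- 8                      {0,1,2,3,4,5,6,7,8,9,10,11,12,13,14,15,16,17,18,19,20,21,22,23,24,25,26,27,28,29,30,31}
step 2: v0 <- ((1 * v1) + (v0 * lane)) {0,1,2,3,4,5,6,7,8,9,10,11,12,13,14,15,16,17,18,19,20,21,22,23,24,25,26,27,28,29,30,31}
step 3: v1 <- (v0 + (-9 + v0))       {0,1,2,3,4,5,6,7,8,9,10,11,12,13,14,15,16,17,18,19,20,21,22,23,24,25,26,27,28,29,30,31}
step 4: eval (lane < 9)              {0,1,2,3,4,5,6,7,8,9,10,11,12,13,14,15,16,17,18,19,20,21,22,23,24,25,26,27,28,29,30,31}
step 5: v0 <- lane                   {0,1,2,3,4,5,6,7,8}
step 6: v1 <- (v1 + min(v0, lane))   {0,1,2,3,4,5,6,7,8}
step 7: v0 <- 1                      {9,10,11,12,13,14,15,16,17,18,19,20,21,22,23,24,25,26,27,28,29,30,31}

Answer: 8 steps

v0: 0,1,2,3,4,5,6,7,8,1,1,1,1,1,1,1,1,1,1,1,1,1,1,1,1,1,1,1,1,1,1,1
v1: -5,16,37,58,79,100,121,142,163,175,195,215,235,255,275,295,315,335,355,375,395,415,435,455,475,495,515,535,555,575,595,615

steps = 8; useful = 201; efficiency = 201/256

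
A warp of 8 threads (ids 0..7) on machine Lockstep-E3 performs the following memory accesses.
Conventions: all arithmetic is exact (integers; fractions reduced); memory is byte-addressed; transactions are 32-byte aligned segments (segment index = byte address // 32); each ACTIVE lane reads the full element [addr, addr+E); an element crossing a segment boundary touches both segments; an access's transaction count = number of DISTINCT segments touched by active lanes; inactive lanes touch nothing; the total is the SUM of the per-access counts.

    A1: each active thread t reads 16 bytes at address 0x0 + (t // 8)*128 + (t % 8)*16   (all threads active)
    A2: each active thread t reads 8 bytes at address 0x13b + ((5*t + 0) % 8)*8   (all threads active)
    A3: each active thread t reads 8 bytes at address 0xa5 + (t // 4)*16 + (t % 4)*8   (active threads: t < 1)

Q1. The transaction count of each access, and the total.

A1: 4 transactions
A2: 3 transactions
A3: 1 transaction

Answer: 4,3,1; total 8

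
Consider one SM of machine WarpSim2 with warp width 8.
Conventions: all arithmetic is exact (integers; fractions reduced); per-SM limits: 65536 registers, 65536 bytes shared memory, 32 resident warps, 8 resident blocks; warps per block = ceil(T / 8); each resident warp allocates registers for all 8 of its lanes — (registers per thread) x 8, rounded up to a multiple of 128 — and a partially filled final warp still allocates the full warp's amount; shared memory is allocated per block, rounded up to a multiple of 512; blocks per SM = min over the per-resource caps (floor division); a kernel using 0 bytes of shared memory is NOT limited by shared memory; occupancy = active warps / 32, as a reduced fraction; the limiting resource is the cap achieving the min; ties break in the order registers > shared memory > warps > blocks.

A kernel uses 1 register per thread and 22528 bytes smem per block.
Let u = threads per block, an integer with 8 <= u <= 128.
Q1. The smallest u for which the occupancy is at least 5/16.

Answer: u = 33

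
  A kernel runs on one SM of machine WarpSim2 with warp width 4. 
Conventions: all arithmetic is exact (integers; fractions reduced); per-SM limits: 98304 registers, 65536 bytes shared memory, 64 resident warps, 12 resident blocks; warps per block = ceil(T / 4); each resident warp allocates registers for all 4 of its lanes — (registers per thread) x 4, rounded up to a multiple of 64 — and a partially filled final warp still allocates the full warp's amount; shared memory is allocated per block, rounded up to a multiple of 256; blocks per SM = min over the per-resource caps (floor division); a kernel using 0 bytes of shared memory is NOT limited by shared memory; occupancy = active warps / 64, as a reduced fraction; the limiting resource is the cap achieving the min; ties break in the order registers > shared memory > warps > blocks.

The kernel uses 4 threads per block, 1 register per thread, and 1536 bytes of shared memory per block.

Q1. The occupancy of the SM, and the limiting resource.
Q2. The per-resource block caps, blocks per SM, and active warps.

Answer: occupancy 3/16, limited by blocks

registers: 1536 blocks
shared memory: 42 blocks
warps: 64 blocks
blocks: 12 blocks

Answer: 12 blocks, 12 active warps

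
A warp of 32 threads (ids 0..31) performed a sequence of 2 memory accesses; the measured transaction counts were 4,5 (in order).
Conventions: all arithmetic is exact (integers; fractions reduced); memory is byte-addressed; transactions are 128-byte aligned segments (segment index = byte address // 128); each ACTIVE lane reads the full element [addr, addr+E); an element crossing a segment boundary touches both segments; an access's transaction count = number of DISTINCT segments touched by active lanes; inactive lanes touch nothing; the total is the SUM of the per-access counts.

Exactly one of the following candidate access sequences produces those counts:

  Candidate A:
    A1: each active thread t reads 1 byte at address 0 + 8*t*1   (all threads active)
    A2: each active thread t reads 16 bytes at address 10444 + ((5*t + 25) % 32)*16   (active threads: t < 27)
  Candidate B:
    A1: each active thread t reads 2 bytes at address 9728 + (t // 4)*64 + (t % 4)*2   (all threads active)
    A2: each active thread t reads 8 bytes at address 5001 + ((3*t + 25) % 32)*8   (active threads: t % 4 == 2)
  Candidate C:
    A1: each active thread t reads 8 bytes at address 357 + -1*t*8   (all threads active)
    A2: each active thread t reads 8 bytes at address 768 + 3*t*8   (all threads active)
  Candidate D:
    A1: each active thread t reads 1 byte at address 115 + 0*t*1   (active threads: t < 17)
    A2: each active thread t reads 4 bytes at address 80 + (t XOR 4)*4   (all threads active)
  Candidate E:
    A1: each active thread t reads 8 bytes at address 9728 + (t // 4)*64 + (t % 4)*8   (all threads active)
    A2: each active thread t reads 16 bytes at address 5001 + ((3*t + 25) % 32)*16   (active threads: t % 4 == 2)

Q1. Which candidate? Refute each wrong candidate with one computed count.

A: A1 gives 2 transactions, not 4
B: A2 gives 3 transactions, not 5
C: A1 gives 3 transactions, not 4
D: A1 gives 1 transaction, not 4
E: all counts match (4,5)

Answer: E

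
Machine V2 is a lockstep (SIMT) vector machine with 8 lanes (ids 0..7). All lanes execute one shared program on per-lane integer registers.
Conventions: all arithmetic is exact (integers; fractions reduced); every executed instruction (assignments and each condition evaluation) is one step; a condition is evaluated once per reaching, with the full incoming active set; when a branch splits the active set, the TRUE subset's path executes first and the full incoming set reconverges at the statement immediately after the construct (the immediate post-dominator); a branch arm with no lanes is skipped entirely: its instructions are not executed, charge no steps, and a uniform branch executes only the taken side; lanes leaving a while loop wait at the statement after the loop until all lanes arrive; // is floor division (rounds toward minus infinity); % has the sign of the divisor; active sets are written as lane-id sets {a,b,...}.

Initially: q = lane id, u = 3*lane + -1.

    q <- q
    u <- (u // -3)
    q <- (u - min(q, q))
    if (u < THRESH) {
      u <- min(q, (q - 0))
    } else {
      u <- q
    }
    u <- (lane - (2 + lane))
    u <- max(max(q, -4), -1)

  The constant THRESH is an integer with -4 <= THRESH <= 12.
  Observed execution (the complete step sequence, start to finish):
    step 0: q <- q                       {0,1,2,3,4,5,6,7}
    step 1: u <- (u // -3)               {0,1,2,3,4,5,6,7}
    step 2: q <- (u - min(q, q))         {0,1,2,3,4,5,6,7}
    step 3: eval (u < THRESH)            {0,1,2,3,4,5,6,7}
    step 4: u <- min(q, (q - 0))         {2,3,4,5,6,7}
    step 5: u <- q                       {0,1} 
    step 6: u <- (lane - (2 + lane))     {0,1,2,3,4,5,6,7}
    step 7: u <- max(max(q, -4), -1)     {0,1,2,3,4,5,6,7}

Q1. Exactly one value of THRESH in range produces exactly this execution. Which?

Answer: THRESH = -1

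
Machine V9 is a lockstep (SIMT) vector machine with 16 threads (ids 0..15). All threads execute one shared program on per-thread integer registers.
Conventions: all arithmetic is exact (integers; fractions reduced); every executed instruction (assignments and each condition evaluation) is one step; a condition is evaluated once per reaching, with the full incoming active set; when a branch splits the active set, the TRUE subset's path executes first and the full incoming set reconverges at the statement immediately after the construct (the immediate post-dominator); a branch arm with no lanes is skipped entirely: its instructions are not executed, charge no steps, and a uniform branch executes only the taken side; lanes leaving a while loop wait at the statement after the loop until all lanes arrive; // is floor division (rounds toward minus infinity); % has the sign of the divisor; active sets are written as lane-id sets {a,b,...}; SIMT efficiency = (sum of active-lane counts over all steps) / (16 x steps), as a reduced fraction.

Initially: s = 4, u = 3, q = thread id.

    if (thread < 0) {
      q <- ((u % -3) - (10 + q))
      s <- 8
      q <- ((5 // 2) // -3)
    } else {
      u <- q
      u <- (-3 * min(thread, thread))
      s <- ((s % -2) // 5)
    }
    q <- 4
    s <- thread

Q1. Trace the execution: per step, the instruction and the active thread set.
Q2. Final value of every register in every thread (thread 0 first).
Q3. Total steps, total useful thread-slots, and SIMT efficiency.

step 0: eval (thread < 0)            {0,1,2,3,4,5,6,7,8,9,10,11,12,13,14,15}
step 1: u <- q                       {0,1,2,3,4,5,6,7,8,9,10,11,12,13,14,15}
step 2: u <- (-3 * min(thread, thread)) {0,1,2,3,4,5,6,7,8,9,10,11,12,13,14,15}
step 3: s <- ((s % -2) // 5)         {0,1,2,3,4,5,6,7,8,9,10,11,12,13,14,15}
step 4: q <- 4                       {0,1,2,3,4,5,6,7,8,9,10,11,12,13,14,15}
step 5: s <- thread                  {0,1,2,3,4,5,6,7,8,9,10,11,12,13,14,15}

Answer: 6 steps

s: 0,1,2,3,4,5,6,7,8,9,10,11,12,13,14,15
u: 0,-3,-6,-9,-12,-15,-18,-21,-24,-27,-30,-33,-36,-39,-42,-45
q: 4,4,4,4,4,4,4,4,4,4,4,4,4,4,4,4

steps = 6; useful = 96; efficiency = 96/96 = 1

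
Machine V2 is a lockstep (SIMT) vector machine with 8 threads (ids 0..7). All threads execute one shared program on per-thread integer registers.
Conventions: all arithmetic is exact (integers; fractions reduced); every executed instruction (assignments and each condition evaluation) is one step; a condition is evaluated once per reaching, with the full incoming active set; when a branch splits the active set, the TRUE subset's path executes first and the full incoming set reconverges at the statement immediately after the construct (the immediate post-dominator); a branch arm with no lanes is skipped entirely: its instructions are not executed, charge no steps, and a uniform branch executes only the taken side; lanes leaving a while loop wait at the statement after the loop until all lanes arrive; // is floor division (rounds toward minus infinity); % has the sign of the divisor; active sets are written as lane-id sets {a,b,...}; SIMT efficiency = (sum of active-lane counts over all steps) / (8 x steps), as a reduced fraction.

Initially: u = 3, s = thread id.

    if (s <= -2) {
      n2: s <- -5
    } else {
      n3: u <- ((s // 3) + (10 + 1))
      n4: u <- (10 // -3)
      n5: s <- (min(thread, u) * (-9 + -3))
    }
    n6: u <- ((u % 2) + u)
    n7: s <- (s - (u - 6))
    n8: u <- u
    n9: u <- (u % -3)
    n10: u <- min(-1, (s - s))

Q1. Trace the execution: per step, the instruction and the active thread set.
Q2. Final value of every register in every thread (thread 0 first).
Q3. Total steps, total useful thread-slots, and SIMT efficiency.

step 0: eval (s <= -2)               {0,1,2,3,4,5,6,7}
step 1: u <- ((s // 3) + (10 + 1))   {0,1,2,3,4,5,6,7}
step 2: u <- (10 // -3)              {0,1,2,3,4,5,6,7}
step 3: s <- (min(thread, u) * (-9 + -3)) {0,1,2,3,4,5,6,7}
step 4: u <- ((u % 2) + u)           {0,1,2,3,4,5,6,7}
step 5: s <- (s - (u - 6))           {0,1,2,3,4,5,6,7}
step 6: u <- u                       {0,1,2,3,4,5,6,7}
step 7: u <- (u % -3)                {0,1,2,3,4,5,6,7}
step 8: u <- min(-1, (s - s))        {0,1,2,3,4,5,6,7}

Answer: 9 steps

u: -1,-1,-1,-1,-1,-1,-1,-1
s: 58,58,58,58,58,58,58,58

steps = 9; useful = 72; efficiency = 72/72 = 1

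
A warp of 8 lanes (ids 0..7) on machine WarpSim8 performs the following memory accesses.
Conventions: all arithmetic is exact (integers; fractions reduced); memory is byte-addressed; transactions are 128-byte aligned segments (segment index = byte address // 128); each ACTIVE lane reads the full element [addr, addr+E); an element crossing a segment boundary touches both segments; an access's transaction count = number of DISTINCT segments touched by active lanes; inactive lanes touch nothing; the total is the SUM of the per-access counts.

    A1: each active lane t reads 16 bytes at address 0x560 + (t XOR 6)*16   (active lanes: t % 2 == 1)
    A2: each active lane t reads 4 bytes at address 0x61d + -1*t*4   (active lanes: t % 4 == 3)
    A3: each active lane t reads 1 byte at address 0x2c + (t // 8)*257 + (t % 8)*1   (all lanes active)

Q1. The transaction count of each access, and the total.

A1: 2 transactions
A2: 1 transaction
A3: 1 transaction

Answer: 2,1,1; total 4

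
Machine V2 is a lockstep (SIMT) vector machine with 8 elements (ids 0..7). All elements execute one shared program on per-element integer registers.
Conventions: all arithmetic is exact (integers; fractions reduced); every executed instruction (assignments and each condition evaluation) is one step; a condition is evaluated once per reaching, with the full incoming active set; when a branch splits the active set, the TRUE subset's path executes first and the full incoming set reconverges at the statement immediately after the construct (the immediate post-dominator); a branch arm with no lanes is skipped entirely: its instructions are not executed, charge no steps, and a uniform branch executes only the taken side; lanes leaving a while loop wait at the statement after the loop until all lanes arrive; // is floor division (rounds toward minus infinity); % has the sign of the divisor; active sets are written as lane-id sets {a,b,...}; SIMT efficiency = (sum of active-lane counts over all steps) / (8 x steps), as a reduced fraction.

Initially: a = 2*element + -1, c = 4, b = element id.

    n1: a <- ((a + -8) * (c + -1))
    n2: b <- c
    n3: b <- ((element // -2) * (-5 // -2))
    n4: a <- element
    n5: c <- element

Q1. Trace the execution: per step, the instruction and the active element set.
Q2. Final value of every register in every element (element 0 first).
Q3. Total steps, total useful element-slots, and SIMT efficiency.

step 0: a <- ((a + -8) * (c + -1))   {0,1,2,3,4,5,6,7}
step 1: b <- c                       {0,1,2,3,4,5,6,7}
step 2: b <- ((element // -2) * (-5 // -2)) {0,1,2,3,4,5,6,7}
step 3: a <- element                 {0,1,2,3,4,5,6,7}
step 4: c <- element                 {0,1,2,3,4,5,6,7}

Answer: 5 steps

a: 0,1,2,3,4,5,6,7
c: 0,1,2,3,4,5,6,7
b: 0,-2,-2,-4,-4,-6,-6,-8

steps = 5; useful = 40; efficiency = 40/40 = 1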